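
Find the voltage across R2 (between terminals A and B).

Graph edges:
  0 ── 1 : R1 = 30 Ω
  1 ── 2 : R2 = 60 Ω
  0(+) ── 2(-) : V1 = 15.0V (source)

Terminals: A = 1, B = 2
R1 and R2 are in series across V1 (node 0 → node 1 → node 2), and the output A–B is taken across R2, so this is a voltage divider.
Series current: I = V1/(R1 + R2) = 15/(30 + 60) = 15/90 = 0.1667 A
V_R2 = I × R2 = V1 × R2/(R1 + R2) = 15 × 60/90 = 10 V

Final answer: 10 V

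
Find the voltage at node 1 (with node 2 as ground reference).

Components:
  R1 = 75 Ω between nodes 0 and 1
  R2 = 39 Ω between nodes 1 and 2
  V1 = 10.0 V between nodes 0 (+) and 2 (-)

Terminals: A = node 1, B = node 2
Nodal analysis, taking node 2 as the 0 V reference.
Source V1 fixes V_0 = 10 V.
KCL at each unknown node (sum of currents leaving = 0; resistances in Ω):
  Node 1: (V_1 - 10)/75 + (V_1 - 0)/39 = 0
Collecting terms: 0.03897 × V_1 = 0.1333  =>  V_1 = 3.421 V
The requested potential is V_1 = 3.421 V.

Final answer: V_1 = 3.421 V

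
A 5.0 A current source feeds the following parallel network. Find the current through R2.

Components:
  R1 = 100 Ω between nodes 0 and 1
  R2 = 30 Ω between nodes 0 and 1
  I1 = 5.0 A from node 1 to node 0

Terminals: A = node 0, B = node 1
All resistors sit directly between nodes 0 and 1, so they are in parallel and share one voltage V; the full source current 5 A splits among them.
1/R_par = 1/100 + 1/30 = 0.04333 S  =>  R_par = 23.08 Ω
V = I × R_par = 5 × 23.08 = 115.4 V
I_R2 = V/R2 = 115.4/30 = 3.846 A

Final answer: 3.846 A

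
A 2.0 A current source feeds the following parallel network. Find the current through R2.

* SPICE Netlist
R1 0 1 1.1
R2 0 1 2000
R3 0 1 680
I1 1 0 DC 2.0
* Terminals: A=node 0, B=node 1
All resistors sit directly between nodes 0 and 1, so they are in parallel and share one voltage V; the full source current 2 A splits among them.
1/R_par = 1/1.1 + 1/2000 + 1/680 = 0.9111 S  =>  R_par = 1.098 Ω
V = I × R_par = 2 × 1.098 = 2.195 V
I_R2 = V/R2 = 2.195/2000 = 0.001098 A

Final answer: 0.001098 A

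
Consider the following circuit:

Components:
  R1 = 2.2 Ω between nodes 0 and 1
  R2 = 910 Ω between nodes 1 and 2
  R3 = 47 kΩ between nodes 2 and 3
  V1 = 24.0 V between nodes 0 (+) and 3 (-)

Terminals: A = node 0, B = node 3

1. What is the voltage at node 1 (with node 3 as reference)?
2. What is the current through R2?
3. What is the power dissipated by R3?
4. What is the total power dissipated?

Nodal analysis, taking node 3 as the 0 V reference.
Source V1 fixes V_0 = 24 V.
KCL at each unknown node (sum of currents leaving = 0; resistances in Ω):
  Node 1: (V_1 - 24)/2.2 + (V_1 - V_2)/910 = 0
  Node 2: (V_2 - V_1)/910 + (V_2 - 0)/47000 = 0
Collecting terms (coefficients in siemens):
  0.4556·V_1 - 0.001099·V_2 = 10.91
  0.00112·V_2 - 0.001099·V_1 = 0
Determinant D = (0.4556)(0.00112) - (-0.001099)(-0.001099) = 0.0005092
V_1 = [(10.91)(0.00112) - (-0.001099)(0)]/D = 24 V
V_2 = [(0.4556)(0) - (10.91)(-0.001099)]/D = 23.54 V
Part 1:
  Read off the nodal solution: V_1 = 24 V
Part 2:
  I_R2 = (V_1 - V_2)/R2 = (24 - 23.54)/910 = 0.0005009 A
  Magnitude: I_R2 = 0.0005009 A
Part 3:
  I_R3 = (V_2 - V_3)/R3 = (23.54 - 0)/47000 = 0.0005009 A
  P_R3 = I_R3² × R3 = (0.0005009)² × 47000 = 0.01179 W
Part 4:
  Power in each resistor, P = (ΔV)²/R:
    P_R1 = (24 - 24)²/2.2 = 0.000000552 W
    P_R2 = (24 - 23.54)²/910 = 0.0002283 W
    P_R3 = (23.54 - 0)²/47000 = 0.01179 W
  P_total = P_R1 + P_R2 + P_R3 = 0.01202 W

Final answers:
1. V_1 = 24 V
2. I_R2 = 0.0005009 A
3. P_R3 = 0.01179 W
4. P_total = 0.01202 W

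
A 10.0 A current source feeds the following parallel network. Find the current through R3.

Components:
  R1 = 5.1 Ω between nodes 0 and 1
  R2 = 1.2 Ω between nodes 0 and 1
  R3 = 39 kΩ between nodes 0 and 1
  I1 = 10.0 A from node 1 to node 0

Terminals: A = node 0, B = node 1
All resistors sit directly between nodes 0 and 1, so they are in parallel and share one voltage V; the full source current 10 A splits among them.
1/R_par = 1/5.1 + 1/1.2 + 1/39000 = 1.029 S  =>  R_par = 0.9714 Ω
V = I × R_par = 10 × 0.9714 = 9.714 V
I_R3 = V/R3 = 9.714/39000 = 0.0002491 A

Final answer: 0.0002491 A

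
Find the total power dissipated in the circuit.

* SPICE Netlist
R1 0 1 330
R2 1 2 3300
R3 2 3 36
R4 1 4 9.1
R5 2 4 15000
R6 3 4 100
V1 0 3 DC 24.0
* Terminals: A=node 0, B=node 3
Nodal analysis, taking node 3 as the 0 V reference.
Source V1 fixes V_0 = 24 V.
KCL at each unknown node (sum of currents leaving = 0; resistances in Ω):
  Node 1: (V_1 - 24)/330 + (V_1 - V_2)/3300 + (V_1 - V_4)/9.1 = 0
  Node 2: (V_2 - V_1)/3300 + (V_2 - 0)/36 + (V_2 - V_4)/15000 = 0
  Node 4: (V_4 - V_1)/9.1 + (V_4 - V_2)/15000 + (V_4 - 0)/100 = 0
Collecting terms (coefficients in siemens):
  0.1132·V_1 - 0.000303·V_2 - 0.1099·V_4 = 0.07273
  0.02815·V_2 - 0.000303·V_1 - 0.00006667·V_4 = 0
  0.12·V_4 - 0.1099·V_1 - 0.00006667·V_2 = 0
Solving these 3 simultaneous equations (Gaussian elimination) gives:
  V_1 = 5.795 V, V_2 = 0.07496 V, V_4 = 5.309 V
Power in each resistor, P = (ΔV)²/R:
  P_R1 = (24 - 5.795)²/330 = 1.004 W
  P_R2 = (5.795 - 0.07496)²/3300 = 0.009914 W
  P_R3 = (0.07496 - 0)²/36 = 0.0001561 W
  P_R4 = (5.795 - 5.309)²/9.1 = 0.02598 W
  P_R5 = (0.07496 - 5.309)²/15000 = 0.001826 W
  P_R6 = (0 - 5.309)²/100 = 0.2818 W
P_total = P_R1 + P_R2 + P_R3 + P_R4 + P_R5 + P_R6 = 1.324 W

Final answer: 1.324 W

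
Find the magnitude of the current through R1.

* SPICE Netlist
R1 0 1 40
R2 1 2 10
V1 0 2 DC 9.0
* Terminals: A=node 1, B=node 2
Nodal analysis, taking node 2 as the 0 V reference.
Source V1 fixes V_0 = 9 V.
KCL at each unknown node (sum of currents leaving = 0; resistances in Ω):
  Node 1: (V_1 - 9)/40 + (V_1 - 0)/10 = 0
Collecting terms: 0.125 × V_1 = 0.225  =>  V_1 = 1.8 V
I_R1 = (V_0 - V_1)/R1 = (9 - 1.8)/40 = 0.18 A
|I_R1| = 0.18 A

Final answer: |I_R1| = 0.18 A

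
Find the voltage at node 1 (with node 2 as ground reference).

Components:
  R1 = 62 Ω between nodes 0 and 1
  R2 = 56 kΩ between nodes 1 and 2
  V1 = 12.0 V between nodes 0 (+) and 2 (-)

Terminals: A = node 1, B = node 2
Nodal analysis, taking node 2 as the 0 V reference.
Source V1 fixes V_0 = 12 V.
KCL at each unknown node (sum of currents leaving = 0; resistances in Ω):
  Node 1: (V_1 - 12)/62 + (V_1 - 0)/56000 = 0
Collecting terms: 0.01615 × V_1 = 0.1935  =>  V_1 = 11.99 V
The requested potential is V_1 = 11.99 V.

Final answer: V_1 = 11.99 V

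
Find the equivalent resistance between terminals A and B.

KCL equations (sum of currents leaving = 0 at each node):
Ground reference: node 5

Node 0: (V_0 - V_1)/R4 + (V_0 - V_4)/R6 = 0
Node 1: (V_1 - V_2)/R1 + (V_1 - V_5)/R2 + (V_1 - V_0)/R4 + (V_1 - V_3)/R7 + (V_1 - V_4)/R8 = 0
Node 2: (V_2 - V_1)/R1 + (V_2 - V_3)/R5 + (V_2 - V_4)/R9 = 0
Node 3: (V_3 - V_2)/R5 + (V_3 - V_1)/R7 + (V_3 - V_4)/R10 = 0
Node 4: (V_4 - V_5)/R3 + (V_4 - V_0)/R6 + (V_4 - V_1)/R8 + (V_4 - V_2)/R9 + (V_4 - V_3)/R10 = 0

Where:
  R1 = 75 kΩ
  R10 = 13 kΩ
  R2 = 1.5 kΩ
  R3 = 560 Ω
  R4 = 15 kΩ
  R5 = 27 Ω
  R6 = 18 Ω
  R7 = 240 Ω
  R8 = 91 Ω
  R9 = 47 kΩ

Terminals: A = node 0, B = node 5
The network is not a plain series/parallel combination. Inject a 1 A test current into terminal A (node 0) and return it from terminal B (node 5); then R_eq = V_A / (1 A).
Nodal analysis, taking node 5 as the 0 V reference.
Current source I_test pushes 1 A into node 0 and draws it out of node 5.
KCL at each unknown node (sum of currents leaving = 0; resistances in Ω):
  Node 0: (V_0 - V_1)/15000 + (V_0 - V_4)/18 - 1 = 0
  Node 1: (V_1 - V_0)/15000 + (V_1 - V_2)/75000 + (V_1 - 0)/1500 + (V_1 - V_3)/240 + (V_1 - V_4)/91 = 0
  Node 2: (V_2 - V_1)/75000 + (V_2 - V_3)/27 + (V_2 - V_4)/47000 = 0
  Node 3: (V_3 - V_1)/240 + (V_3 - V_2)/27 + (V_3 - V_4)/13000 = 0
  Node 4: (V_4 - V_0)/18 + (V_4 - V_1)/91 + (V_4 - V_2)/47000 + (V_4 - V_3)/13000 + (V_4 - 0)/560 = 0
Collecting terms (coefficients in siemens):
  0.05562·V_0 - 0.00006667·V_1 - 0.05556·V_4 = 1
  0.0159·V_1 - 0.00006667·V_0 - 0.00001333·V_2 - 0.004167·V_3 - 0.01099·V_4 = 0
  0.03707·V_2 - 0.00001333·V_1 - 0.03704·V_3 - 0.00002128·V_4 = 0
  0.04128·V_3 - 0.004167·V_1 - 0.03704·V_2 - 0.00007692·V_4 = 0
  0.06843·V_4 - 0.05556·V_0 - 0.01099·V_1 - 0.00002128·V_2 - 0.00007692·V_3 = 0
Solving these 5 simultaneous equations (Gaussian elimination) gives:
  V_0 = 432 V, V_1 = 390.8 V, V_2 = 391.4 V, V_3 = 391.4 V
  V_4 = 414.1 V
R_eq = V_0 / 1 A = 432 Ω

Final answer: 432 Ω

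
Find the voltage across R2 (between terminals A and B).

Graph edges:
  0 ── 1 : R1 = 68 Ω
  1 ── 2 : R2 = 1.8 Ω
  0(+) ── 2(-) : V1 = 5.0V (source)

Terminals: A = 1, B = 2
R1 and R2 are in series across V1 (node 0 → node 1 → node 2), and the output A–B is taken across R2, so this is a voltage divider.
Series current: I = V1/(R1 + R2) = 5/(68 + 1.8) = 5/69.8 = 0.07163 A
V_R2 = I × R2 = V1 × R2/(R1 + R2) = 5 × 1.8/69.8 = 0.1289 V

Final answer: 0.1289 V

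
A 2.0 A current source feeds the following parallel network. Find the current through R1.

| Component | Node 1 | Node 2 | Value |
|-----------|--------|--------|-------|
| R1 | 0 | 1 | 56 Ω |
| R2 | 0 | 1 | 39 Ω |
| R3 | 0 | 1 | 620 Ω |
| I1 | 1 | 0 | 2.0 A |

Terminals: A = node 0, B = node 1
All resistors sit directly between nodes 0 and 1, so they are in parallel and share one voltage V; the full source current 2 A splits among them.
1/R_par = 1/56 + 1/39 + 1/620 = 0.04511 S  =>  R_par = 22.17 Ω
V = I × R_par = 2 × 22.17 = 44.34 V
I_R1 = V/R1 = 44.34/56 = 0.7917 A

Final answer: 0.7917 A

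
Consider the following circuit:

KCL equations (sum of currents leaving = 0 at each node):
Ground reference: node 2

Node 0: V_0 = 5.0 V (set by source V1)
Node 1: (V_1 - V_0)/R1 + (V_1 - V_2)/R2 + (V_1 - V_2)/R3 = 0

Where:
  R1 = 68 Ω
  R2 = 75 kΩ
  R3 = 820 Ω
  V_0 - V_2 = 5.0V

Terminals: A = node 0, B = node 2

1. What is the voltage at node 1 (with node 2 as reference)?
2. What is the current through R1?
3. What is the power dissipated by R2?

Nodal analysis, taking node 2 as the 0 V reference.
Source V1 fixes V_0 = 5 V.
KCL at each unknown node (sum of currents leaving = 0; resistances in Ω):
  Node 1: (V_1 - 5)/68 + (V_1 - 0)/75000 + (V_1 - 0)/820 = 0
Collecting terms: 0.01594 × V_1 = 0.07353  =>  V_1 = 4.613 V
Part 1:
  Read off the nodal solution: V_1 = 4.613 V
Part 2:
  I_R1 = (V_0 - V_1)/R1 = (5 - 4.613)/68 = 0.005687 A
  Magnitude: I_R1 = 0.005687 A
Part 3:
  I_R2 = (V_1 - V_2)/R2 = (4.613 - 0)/75000 = 0.00006151 A
  P_R2 = I_R2² × R2 = (0.00006151)² × 75000 = 0.0002838 W

Final answers:
1. V_1 = 4.613 V
2. I_R1 = 0.005687 A
3. P_R2 = 0.0002838 W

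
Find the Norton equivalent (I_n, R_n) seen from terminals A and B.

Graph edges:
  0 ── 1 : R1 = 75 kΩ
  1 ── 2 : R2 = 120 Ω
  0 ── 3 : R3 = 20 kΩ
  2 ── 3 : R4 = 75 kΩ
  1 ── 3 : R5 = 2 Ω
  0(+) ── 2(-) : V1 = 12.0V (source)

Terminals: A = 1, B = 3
Find the Thévenin equivalent first; then I_n = V_th/R_th and R_n = R_th.
Step 1 — V_th is the open-circuit voltage V_A - V_B (nothing connected across the terminals).
Nodal analysis, taking node 2 as the 0 V reference.
Source V1 fixes V_0 = 12 V.
KCL at each unknown node (sum of currents leaving = 0; resistances in Ω):
  Node 1: (V_1 - 12)/75000 + (V_1 - 0)/120 + (V_1 - V_3)/2 = 0
  Node 3: (V_3 - 12)/20000 + (V_3 - 0)/75000 + (V_3 - V_1)/2 = 0
Collecting terms (coefficients in siemens):
  0.5083·V_1 - 0.5·V_3 = 0.00016
  0.5001·V_3 - 0.5·V_1 = 0.0006
Determinant D = (0.5083)(0.5001) - (-0.5)(-0.5) = 0.004206
V_1 = [(0.00016)(0.5001) - (-0.5)(0.0006)]/D = 0.09036 V
V_3 = [(0.5083)(0.0006) - (0.00016)(-0.5)]/D = 0.09155 V
V_th = V_1 - V_3 = 0.09036 - 0.09155 = -0.001188 V
Step 2 — R_th: zero the source — replace V1 by a short circuit (node 2 merges into node 0) — and find the resistance seen between A (node 1) and B (node 3).
Reduce the network between node 1 (A) and node 3 (B) by series/parallel combination:
  Rp1 = R1 ‖ R2 (parallel, both between nodes 0 and 1) = 1/(1/75000 + 1/120) = 119.8 Ω
  Rp2 = R3 ‖ R4 (parallel, both between nodes 0 and 3) = 1/(1/20000 + 1/75000) = 15790 Ω
  Rs1 = Rp1 + Rp2 (series, joined only at node 0) = 119.8 + 15790 = 15910 Ω
  Rp3 = R5 ‖ Rs1 (parallel, both between nodes 1 and 3) = 1/(1/2 + 1/15910) = 2 Ω
R_th = 2 Ω
I_n = V_th/R_th = -0.001188/2 = -0.0005943 A, and R_n = R_th = 2 Ω

Final answer: I_n = -0.0005943 A, R_n = 2 Ω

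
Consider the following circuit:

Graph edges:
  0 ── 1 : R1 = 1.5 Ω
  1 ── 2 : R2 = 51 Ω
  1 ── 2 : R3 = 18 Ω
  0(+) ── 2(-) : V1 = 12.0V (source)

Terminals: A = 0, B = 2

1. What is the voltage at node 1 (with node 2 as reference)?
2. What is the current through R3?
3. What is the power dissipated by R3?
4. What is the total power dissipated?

Nodal analysis, taking node 2 as the 0 V reference.
Source V1 fixes V_0 = 12 V.
KCL at each unknown node (sum of currents leaving = 0; resistances in Ω):
  Node 1: (V_1 - 12)/1.5 + (V_1 - 0)/51 + (V_1 - 0)/18 = 0
Collecting terms: 0.7418 × V_1 = 8  =>  V_1 = 10.78 V
Part 1:
  Read off the nodal solution: V_1 = 10.78 V
Part 2:
  I_R3 = (V_1 - V_2)/R3 = (10.78 - 0)/18 = 0.5991 A
  Magnitude: I_R3 = 0.5991 A
Part 3:
  I_R3 = (V_1 - V_2)/R3 = (10.78 - 0)/18 = 0.5991 A
  P_R3 = I_R3² × R3 = (0.5991)² × 18 = 6.461 W
Part 4:
  Power in each resistor, P = (ΔV)²/R:
    P_R1 = (12 - 10.78)²/1.5 = 0.9855 W
    P_R2 = (10.78 - 0)²/51 = 2.28 W
    P_R3 = (10.78 - 0)²/18 = 6.461 W
  P_total = P_R1 + P_R2 + P_R3 = 9.727 W

Final answers:
1. V_1 = 10.78 V
2. I_R3 = 0.5991 A
3. P_R3 = 6.461 W
4. P_total = 9.727 W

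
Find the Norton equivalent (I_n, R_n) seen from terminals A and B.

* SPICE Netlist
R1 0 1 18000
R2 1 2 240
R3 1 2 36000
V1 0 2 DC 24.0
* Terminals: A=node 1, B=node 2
Find the Thévenin equivalent first; then I_n = V_th/R_th and R_n = R_th.
Step 1 — V_th is the open-circuit voltage V_A - V_B (nothing connected across the terminals).
Nodal analysis, taking node 2 as the 0 V reference.
Source V1 fixes V_0 = 24 V.
KCL at each unknown node (sum of currents leaving = 0; resistances in Ω):
  Node 1: (V_1 - 24)/18000 + (V_1 - 0)/240 + (V_1 - 0)/36000 = 0
Collecting terms: 0.00425 × V_1 = 0.001333  =>  V_1 = 0.3137 V
V_th = V_1 - V_2 = 0.3137 - 0 = 0.3137 V
Step 2 — R_th: zero the source — replace V1 by a short circuit (node 2 merges into node 0) — and find the resistance seen between A (node 1) and B (node 0).
Reduce the network between node 1 (A) and node 0 (B) by series/parallel combination:
  Rp1 = R1 ‖ R2 ‖ R3 (parallel, all between nodes 0 and 1) = 1/(1/18000 + 1/240 + 1/36000) = 235.3 Ω
R_th = 235.3 Ω
I_n = V_th/R_th = 0.3137/235.3 = 0.001333 A, and R_n = R_th = 235.3 Ω

Final answer: I_n = 0.001333 A, R_n = 235.3 Ω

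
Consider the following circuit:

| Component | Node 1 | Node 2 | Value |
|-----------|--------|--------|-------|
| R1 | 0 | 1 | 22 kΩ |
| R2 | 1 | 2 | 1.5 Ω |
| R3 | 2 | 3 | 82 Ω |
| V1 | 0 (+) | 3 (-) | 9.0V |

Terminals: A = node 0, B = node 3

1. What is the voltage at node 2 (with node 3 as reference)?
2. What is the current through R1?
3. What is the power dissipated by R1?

Nodal analysis, taking node 3 as the 0 V reference.
Source V1 fixes V_0 = 9 V.
KCL at each unknown node (sum of currents leaving = 0; resistances in Ω):
  Node 1: (V_1 - 9)/22000 + (V_1 - V_2)/1.5 = 0
  Node 2: (V_2 - V_1)/1.5 + (V_2 - 0)/82 = 0
Collecting terms (coefficients in siemens):
  0.6667·V_1 - 0.6667·V_2 = 0.0004091
  0.6789·V_2 - 0.6667·V_1 = 0
Determinant D = (0.6667)(0.6789) - (-0.6667)(-0.6667) = 0.008161
V_1 = [(0.0004091)(0.6789) - (-0.6667)(0)]/D = 0.03403 V
V_2 = [(0.6667)(0) - (0.0004091)(-0.6667)]/D = 0.03342 V
Part 1:
  Read off the nodal solution: V_2 = 0.03342 V
Part 2:
  I_R1 = (V_0 - V_1)/R1 = (9 - 0.03403)/22000 = 0.0004075 A
  Magnitude: I_R1 = 0.0004075 A
Part 3:
  I_R1 = (V_0 - V_1)/R1 = (9 - 0.03403)/22000 = 0.0004075 A
  P_R1 = I_R1² × R1 = (0.0004075)² × 22000 = 0.003654 W

Final answers:
1. V_2 = 0.03342 V
2. I_R1 = 0.0004075 A
3. P_R1 = 0.003654 W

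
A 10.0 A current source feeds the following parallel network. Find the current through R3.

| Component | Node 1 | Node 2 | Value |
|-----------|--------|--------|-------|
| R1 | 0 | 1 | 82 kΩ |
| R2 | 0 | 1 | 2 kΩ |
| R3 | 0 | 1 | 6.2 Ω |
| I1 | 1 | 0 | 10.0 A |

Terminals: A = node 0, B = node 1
All resistors sit directly between nodes 0 and 1, so they are in parallel and share one voltage V; the full source current 10 A splits among them.
1/R_par = 1/82000 + 1/2000 + 1/6.2 = 0.1618 S  =>  R_par = 6.18 Ω
V = I × R_par = 10 × 6.18 = 61.8 V
I_R3 = V/R3 = 61.8/6.2 = 9.968 A

Final answer: 9.968 A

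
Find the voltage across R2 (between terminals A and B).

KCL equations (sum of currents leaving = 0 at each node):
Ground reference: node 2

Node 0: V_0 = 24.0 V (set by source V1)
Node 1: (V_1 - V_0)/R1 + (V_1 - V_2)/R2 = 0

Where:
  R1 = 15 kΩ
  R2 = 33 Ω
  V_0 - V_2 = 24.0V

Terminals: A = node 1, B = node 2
R1 and R2 are in series across V1 (node 0 → node 1 → node 2), and the output A–B is taken across R2, so this is a voltage divider.
Series current: I = V1/(R1 + R2) = 24/(15000 + 33) = 24/15030 = 0.001596 A
V_R2 = I × R2 = V1 × R2/(R1 + R2) = 24 × 33/15030 = 0.05268 V

Final answer: 0.05268 V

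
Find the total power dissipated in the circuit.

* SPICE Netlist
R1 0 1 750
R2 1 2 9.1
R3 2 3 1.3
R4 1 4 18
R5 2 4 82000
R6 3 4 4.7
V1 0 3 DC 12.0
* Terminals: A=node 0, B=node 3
Nodal analysis, taking node 3 as the 0 V reference.
Source V1 fixes V_0 = 12 V.
KCL at each unknown node (sum of currents leaving = 0; resistances in Ω):
  Node 1: (V_1 - 12)/750 + (V_1 - V_2)/9.1 + (V_1 - V_4)/18 = 0
  Node 2: (V_2 - V_1)/9.1 + (V_2 - 0)/1.3 + (V_2 - V_4)/82000 = 0
  Node 4: (V_4 - V_1)/18 + (V_4 - V_2)/82000 + (V_4 - 0)/4.7 = 0
Collecting terms (coefficients in siemens):
  0.1668·V_1 - 0.1099·V_2 - 0.05556·V_4 = 0.016
  0.8791·V_2 - 0.1099·V_1 - 0.0000122·V_4 = 0
  0.2683·V_4 - 0.05556·V_1 - 0.0000122·V_2 = 0
Solving these 3 simultaneous equations (Gaussian elimination) gives:
  V_1 = 0.113 V, V_2 = 0.01413 V, V_4 = 0.0234 V
Power in each resistor, P = (ΔV)²/R:
  P_R1 = (12 - 0.113)²/750 = 0.1884 W
  P_R2 = (0.113 - 0.01413)²/9.1 = 0.001075 W
  P_R3 = (0.01413 - 0)²/1.3 = 0.0001536 W
  P_R4 = (0.113 - 0.0234)²/18 = 0.0004464 W
  P_R5 = (0.01413 - 0.0234)²/82000 = 0.000000001049 W
  P_R6 = (0 - 0.0234)²/4.7 = 0.0001165 W
P_total = P_R1 + P_R2 + P_R3 + P_R4 + P_R5 + P_R6 = 0.1902 W

Final answer: 0.1902 W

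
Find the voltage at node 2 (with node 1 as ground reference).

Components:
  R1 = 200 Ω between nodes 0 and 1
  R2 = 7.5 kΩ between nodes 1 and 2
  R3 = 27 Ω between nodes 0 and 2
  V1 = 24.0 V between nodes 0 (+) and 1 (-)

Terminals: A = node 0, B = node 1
Nodal analysis, taking node 1 as the 0 V reference.
Source V1 fixes V_0 = 24 V.
KCL at each unknown node (sum of currents leaving = 0; resistances in Ω):
  Node 2: (V_2 - 0)/7500 + (V_2 - 24)/27 = 0
Collecting terms: 0.03717 × V_2 = 0.8889  =>  V_2 = 23.91 V
The requested potential is V_2 = 23.91 V.

Final answer: V_2 = 23.91 V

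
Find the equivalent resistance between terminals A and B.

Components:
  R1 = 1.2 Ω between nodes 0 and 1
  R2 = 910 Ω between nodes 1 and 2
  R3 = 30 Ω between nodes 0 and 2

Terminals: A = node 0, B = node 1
Reduce the network between node 0 (A) and node 1 (B) by series/parallel combination:
  Rs1 = R3 + R2 (series, joined only at node 2) = 30 + 910 = 940 Ω
  Rp1 = R1 ‖ Rs1 (parallel, both between nodes 0 and 1) = 1/(1/1.2 + 1/940) = 1.198 Ω
R_eq = 1.198 Ω

Final answer: 1.198 Ω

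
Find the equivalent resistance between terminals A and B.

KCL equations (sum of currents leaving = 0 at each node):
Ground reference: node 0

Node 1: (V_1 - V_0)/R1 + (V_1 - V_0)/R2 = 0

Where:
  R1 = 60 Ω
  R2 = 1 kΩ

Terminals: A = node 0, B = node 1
Reduce the network between node 0 (A) and node 1 (B) by series/parallel combination:
  Rp1 = R1 ‖ R2 (parallel, both between nodes 0 and 1) = 1/(1/60 + 1/1000) = 56.6 Ω
R_eq = 56.6 Ω

Final answer: 56.6 Ω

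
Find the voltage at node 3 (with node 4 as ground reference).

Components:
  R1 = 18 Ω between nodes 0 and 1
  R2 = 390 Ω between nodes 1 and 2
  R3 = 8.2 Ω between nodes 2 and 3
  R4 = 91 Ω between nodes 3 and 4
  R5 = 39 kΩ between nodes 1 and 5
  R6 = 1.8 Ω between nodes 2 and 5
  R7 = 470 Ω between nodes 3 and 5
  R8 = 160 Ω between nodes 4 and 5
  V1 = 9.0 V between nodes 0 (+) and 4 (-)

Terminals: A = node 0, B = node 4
Nodal analysis, taking node 4 as the 0 V reference.
Source V1 fixes V_0 = 9 V.
KCL at each unknown node (sum of currents leaving = 0; resistances in Ω):
  Node 1: (V_1 - 9)/18 + (V_1 - V_2)/390 + (V_1 - V_5)/39000 = 0
  Node 2: (V_2 - V_1)/390 + (V_2 - V_3)/8.2 + (V_2 - V_5)/1.8 = 0
  Node 3: (V_3 - V_2)/8.2 + (V_3 - 0)/91 + (V_3 - V_5)/470 = 0
  Node 5: (V_5 - V_1)/39000 + (V_5 - V_2)/1.8 + (V_5 - V_3)/470 + (V_5 - 0)/160 = 0
Collecting terms (coefficients in siemens):
  0.05815·V_1 - 0.002564·V_2 - 0.00002564·V_5 = 0.5
  0.6801·V_2 - 0.002564·V_1 - 0.122·V_3 - 0.5556·V_5 = 0
  0.1351·V_3 - 0.122·V_2 - 0.002128·V_5 = 0
  0.564·V_5 - 0.00002564·V_1 - 0.5556·V_2 - 0.002128·V_3 = 0
Solving these 4 simultaneous equations (Gaussian elimination) gives:
  V_1 = 8.652 V, V_2 = 1.188 V, V_3 = 1.091 V, V_5 = 1.175 V
The requested potential is V_3 = 1.091 V.

Final answer: V_3 = 1.091 V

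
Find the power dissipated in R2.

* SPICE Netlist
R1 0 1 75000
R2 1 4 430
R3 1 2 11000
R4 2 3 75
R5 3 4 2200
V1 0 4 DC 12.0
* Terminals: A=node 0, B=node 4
Nodal analysis, taking node 4 as the 0 V reference.
Source V1 fixes V_0 = 12 V.
KCL at each unknown node (sum of currents leaving = 0; resistances in Ω):
  Node 1: (V_1 - 12)/75000 + (V_1 - 0)/430 + (V_1 - V_2)/11000 = 0
  Node 2: (V_2 - V_1)/11000 + (V_2 - V_3)/75 = 0
  Node 3: (V_3 - V_2)/75 + (V_3 - 0)/2200 = 0
Collecting terms (coefficients in siemens):
  0.00243·V_1 - 0.00009091·V_2 = 0.00016
  0.01342·V_2 - 0.00009091·V_1 - 0.01333·V_3 = 0
  0.01379·V_3 - 0.01333·V_2 = 0
Solving these 3 simultaneous equations (Gaussian elimination) gives:
  V_1 = 0.06627 V, V_2 = 0.01136 V, V_3 = 0.01098 V
I_R2 = (V_1 - V_4)/R2 = (0.06627 - 0)/430 = 0.0001541 A
P_R2 = I_R2² × R2 = (0.0001541)² × 430 = 0.00001021 W

Final answer: 1.021e-05 W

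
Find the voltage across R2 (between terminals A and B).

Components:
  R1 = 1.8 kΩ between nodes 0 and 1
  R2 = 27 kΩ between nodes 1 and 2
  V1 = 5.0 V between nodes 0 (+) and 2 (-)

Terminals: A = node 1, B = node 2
R1 and R2 are in series across V1 (node 0 → node 1 → node 2), and the output A–B is taken across R2, so this is a voltage divider.
Series current: I = V1/(R1 + R2) = 5/(1800 + 27000) = 5/28800 = 0.0001736 A
V_R2 = I × R2 = V1 × R2/(R1 + R2) = 5 × 27000/28800 = 4.688 V

Final answer: 4.688 V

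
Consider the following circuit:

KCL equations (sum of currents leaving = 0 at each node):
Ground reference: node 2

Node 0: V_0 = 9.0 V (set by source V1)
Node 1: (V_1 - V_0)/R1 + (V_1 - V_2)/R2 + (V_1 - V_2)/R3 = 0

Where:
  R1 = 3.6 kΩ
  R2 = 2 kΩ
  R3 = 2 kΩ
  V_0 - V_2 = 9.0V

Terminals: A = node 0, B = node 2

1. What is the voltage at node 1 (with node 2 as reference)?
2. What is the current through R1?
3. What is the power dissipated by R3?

Nodal analysis, taking node 2 as the 0 V reference.
Source V1 fixes V_0 = 9 V.
KCL at each unknown node (sum of currents leaving = 0; resistances in Ω):
  Node 1: (V_1 - 9)/3600 + (V_1 - 0)/2000 + (V_1 - 0)/2000 = 0
Collecting terms: 0.001278 × V_1 = 0.0025  =>  V_1 = 1.957 V
Part 1:
  Read off the nodal solution: V_1 = 1.957 V
Part 2:
  I_R1 = (V_0 - V_1)/R1 = (9 - 1.957)/3600 = 0.001957 A
  Magnitude: I_R1 = 0.001957 A
Part 3:
  I_R3 = (V_1 - V_2)/R3 = (1.957 - 0)/2000 = 0.0009783 A
  P_R3 = I_R3² × R3 = (0.0009783)² × 2000 = 0.001914 W

Final answers:
1. V_1 = 1.957 V
2. I_R1 = 0.001957 A
3. P_R3 = 0.001914 W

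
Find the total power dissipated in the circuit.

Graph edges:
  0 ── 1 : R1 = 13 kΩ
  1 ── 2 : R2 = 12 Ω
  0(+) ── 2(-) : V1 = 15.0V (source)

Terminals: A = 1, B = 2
Nodal analysis, taking node 2 as the 0 V reference.
Source V1 fixes V_0 = 15 V.
KCL at each unknown node (sum of currents leaving = 0; resistances in Ω):
  Node 1: (V_1 - 15)/13000 + (V_1 - 0)/12 = 0
Collecting terms: 0.08341 × V_1 = 0.001154  =>  V_1 = 0.01383 V
Power in each resistor, P = (ΔV)²/R:
  P_R1 = (15 - 0.01383)²/13000 = 0.01728 W
  P_R2 = (0.01383 - 0)²/12 = 0.00001595 W
P_total = P_R1 + P_R2 = 0.01729 W

Final answer: 0.01729 W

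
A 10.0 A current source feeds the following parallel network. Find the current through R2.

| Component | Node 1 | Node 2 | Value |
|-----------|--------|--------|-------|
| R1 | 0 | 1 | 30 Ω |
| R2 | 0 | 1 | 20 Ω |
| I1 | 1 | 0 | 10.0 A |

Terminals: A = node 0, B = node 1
All resistors sit directly between nodes 0 and 1, so they are in parallel and share one voltage V; the full source current 10 A splits among them.
1/R_par = 1/30 + 1/20 = 0.08333 S  =>  R_par = 12 Ω
V = I × R_par = 10 × 12 = 120 V
I_R2 = V/R2 = 120/20 = 6 A

Final answer: 6 A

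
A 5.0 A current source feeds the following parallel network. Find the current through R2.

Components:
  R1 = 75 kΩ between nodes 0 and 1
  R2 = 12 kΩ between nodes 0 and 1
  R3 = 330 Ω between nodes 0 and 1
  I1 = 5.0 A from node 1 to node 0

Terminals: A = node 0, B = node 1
All resistors sit directly between nodes 0 and 1, so they are in parallel and share one voltage V; the full source current 5 A splits among them.
1/R_par = 1/75000 + 1/12000 + 1/330 = 0.003127 S  =>  R_par = 319.8 Ω
V = I × R_par = 5 × 319.8 = 1599 V
I_R2 = V/R2 = 1599/12000 = 0.1332 A

Final answer: 0.1332 A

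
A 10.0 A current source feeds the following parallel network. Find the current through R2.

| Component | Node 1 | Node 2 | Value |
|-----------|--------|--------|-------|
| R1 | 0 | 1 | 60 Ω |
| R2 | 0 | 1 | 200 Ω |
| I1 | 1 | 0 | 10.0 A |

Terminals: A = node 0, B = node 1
All resistors sit directly between nodes 0 and 1, so they are in parallel and share one voltage V; the full source current 10 A splits among them.
1/R_par = 1/60 + 1/200 = 0.02167 S  =>  R_par = 46.15 Ω
V = I × R_par = 10 × 46.15 = 461.5 V
I_R2 = V/R2 = 461.5/200 = 2.308 A

Final answer: 2.308 A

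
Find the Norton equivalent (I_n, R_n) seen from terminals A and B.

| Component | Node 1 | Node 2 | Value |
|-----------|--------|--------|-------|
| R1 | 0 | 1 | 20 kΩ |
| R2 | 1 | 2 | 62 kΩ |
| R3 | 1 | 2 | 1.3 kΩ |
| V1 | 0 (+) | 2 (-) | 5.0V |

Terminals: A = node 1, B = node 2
Find the Thévenin equivalent first; then I_n = V_th/R_th and R_n = R_th.
Step 1 — V_th is the open-circuit voltage V_A - V_B (nothing connected across the terminals).
Nodal analysis, taking node 2 as the 0 V reference.
Source V1 fixes V_0 = 5 V.
KCL at each unknown node (sum of currents leaving = 0; resistances in Ω):
  Node 1: (V_1 - 5)/20000 + (V_1 - 0)/62000 + (V_1 - 0)/1300 = 0
Collecting terms: 0.0008354 × V_1 = 0.00025  =>  V_1 = 0.2993 V
V_th = V_1 - V_2 = 0.2993 - 0 = 0.2993 V
Step 2 — R_th: zero the source — replace V1 by a short circuit (node 2 merges into node 0) — and find the resistance seen between A (node 1) and B (node 0).
Reduce the network between node 1 (A) and node 0 (B) by series/parallel combination:
  Rp1 = R1 ‖ R2 ‖ R3 (parallel, all between nodes 0 and 1) = 1/(1/20000 + 1/62000 + 1/1300) = 1197 Ω
R_th = 1.197 kΩ
I_n = V_th/R_th = 0.2993/1197 = 0.00025 A, and R_n = R_th = 1.197 kΩ

Final answer: I_n = 0.00025 A, R_n = 1.197 kΩ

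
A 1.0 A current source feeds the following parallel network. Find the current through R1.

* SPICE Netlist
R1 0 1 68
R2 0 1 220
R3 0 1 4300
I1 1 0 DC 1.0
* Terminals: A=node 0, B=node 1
All resistors sit directly between nodes 0 and 1, so they are in parallel and share one voltage V; the full source current 1 A splits among them.
1/R_par = 1/68 + 1/220 + 1/4300 = 0.01948 S  =>  R_par = 51.32 Ω
V = I × R_par = 1 × 51.32 = 51.32 V
I_R1 = V/R1 = 51.32/68 = 0.7548 A

Final answer: 0.7548 A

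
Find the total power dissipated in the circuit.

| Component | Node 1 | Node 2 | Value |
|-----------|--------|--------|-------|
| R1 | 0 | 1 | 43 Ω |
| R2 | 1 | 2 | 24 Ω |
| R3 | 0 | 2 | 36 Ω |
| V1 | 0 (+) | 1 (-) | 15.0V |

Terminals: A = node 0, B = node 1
Nodal analysis, taking node 1 as the 0 V reference.
Source V1 fixes V_0 = 15 V.
KCL at each unknown node (sum of currents leaving = 0; resistances in Ω):
  Node 2: (V_2 - 0)/24 + (V_2 - 15)/36 = 0
Collecting terms: 0.06944 × V_2 = 0.4167  =>  V_2 = 6 V
Power in each resistor, P = (ΔV)²/R:
  P_R1 = (15 - 0)²/43 = 5.233 W
  P_R2 = (0 - 6)²/24 = 1.5 W
  P_R3 = (15 - 6)²/36 = 2.25 W
P_total = P_R1 + P_R2 + P_R3 = 8.983 W

Final answer: 8.983 W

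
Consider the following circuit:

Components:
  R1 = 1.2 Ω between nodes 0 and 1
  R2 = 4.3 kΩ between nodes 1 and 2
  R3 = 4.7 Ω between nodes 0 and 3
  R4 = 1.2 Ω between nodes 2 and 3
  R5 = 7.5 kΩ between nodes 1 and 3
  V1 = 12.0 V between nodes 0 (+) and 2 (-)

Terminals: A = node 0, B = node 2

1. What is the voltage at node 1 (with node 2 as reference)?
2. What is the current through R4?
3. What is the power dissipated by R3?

Nodal analysis, taking node 2 as the 0 V reference.
Source V1 fixes V_0 = 12 V.
KCL at each unknown node (sum of currents leaving = 0; resistances in Ω):
  Node 1: (V_1 - 12)/1.2 + (V_1 - 0)/4300 + (V_1 - V_3)/7500 = 0
  Node 3: (V_3 - 12)/4.7 + (V_3 - 0)/1.2 + (V_3 - V_1)/7500 = 0
Collecting terms (coefficients in siemens):
  0.8337·V_1 - 0.0001333·V_3 = 10
  1.046·V_3 - 0.0001333·V_1 = 2.553
Determinant D = (0.8337)(1.046) - (-0.0001333)(-0.0001333) = 0.8722
V_1 = [(10)(1.046) - (-0.0001333)(2.553)]/D = 12 V
V_3 = [(0.8337)(2.553) - (10)(-0.0001333)]/D = 2.442 V
Part 1:
  Read off the nodal solution: V_1 = 12 V
Part 2:
  I_R4 = (V_2 - V_3)/R4 = (0 - 2.442)/1.2 = -2.035 A
  Magnitude: I_R4 = 2.035 A
Part 3:
  I_R3 = (V_0 - V_3)/R3 = (12 - 2.442)/4.7 = 2.034 A
  P_R3 = I_R3² × R3 = (2.034)² × 4.7 = 19.44 W

Final answers:
1. V_1 = 12 V
2. I_R4 = 2.035 A
3. P_R3 = 19.44 W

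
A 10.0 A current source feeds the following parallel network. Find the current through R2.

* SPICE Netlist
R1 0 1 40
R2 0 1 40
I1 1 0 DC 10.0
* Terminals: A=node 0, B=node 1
All resistors sit directly between nodes 0 and 1, so they are in parallel and share one voltage V; the full source current 10 A splits among them.
1/R_par = 1/40 + 1/40 = 0.05 S  =>  R_par = 20 Ω
V = I × R_par = 10 × 20 = 200 V
I_R2 = V/R2 = 200/40 = 5 A

Final answer: 5 A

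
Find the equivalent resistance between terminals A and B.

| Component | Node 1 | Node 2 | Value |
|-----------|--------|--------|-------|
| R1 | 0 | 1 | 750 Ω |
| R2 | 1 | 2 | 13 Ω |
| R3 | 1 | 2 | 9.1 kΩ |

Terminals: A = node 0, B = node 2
Reduce the network between node 0 (A) and node 2 (B) by series/parallel combination:
  Rp1 = R2 ‖ R3 (parallel, both between nodes 1 and 2) = 1/(1/13 + 1/9100) = 12.98 Ω
  Rs1 = R1 + Rp1 (series, joined only at node 1) = 750 + 12.98 = 763 Ω
R_eq = 763 Ω

Final answer: 763 Ω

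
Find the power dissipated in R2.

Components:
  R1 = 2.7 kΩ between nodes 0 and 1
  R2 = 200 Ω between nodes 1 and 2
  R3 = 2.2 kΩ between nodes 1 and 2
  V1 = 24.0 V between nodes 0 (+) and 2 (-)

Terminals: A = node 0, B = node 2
Nodal analysis, taking node 2 as the 0 V reference.
Source V1 fixes V_0 = 24 V.
KCL at each unknown node (sum of currents leaving = 0; resistances in Ω):
  Node 1: (V_1 - 24)/2700 + (V_1 - 0)/200 + (V_1 - 0)/2200 = 0
Collecting terms: 0.005825 × V_1 = 0.008889  =>  V_1 = 1.526 V
I_R2 = (V_1 - V_2)/R2 = (1.526 - 0)/200 = 0.00763 A
P_R2 = I_R2² × R2 = (0.00763)² × 200 = 0.01164 W

Final answer: 0.01164 W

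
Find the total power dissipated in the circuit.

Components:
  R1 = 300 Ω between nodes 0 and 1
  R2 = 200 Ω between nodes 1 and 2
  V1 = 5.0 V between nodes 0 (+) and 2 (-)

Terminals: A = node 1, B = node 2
Nodal analysis, taking node 2 as the 0 V reference.
Source V1 fixes V_0 = 5 V.
KCL at each unknown node (sum of currents leaving = 0; resistances in Ω):
  Node 1: (V_1 - 5)/300 + (V_1 - 0)/200 = 0
Collecting terms: 0.008333 × V_1 = 0.01667  =>  V_1 = 2 V
Power in each resistor, P = (ΔV)²/R:
  P_R1 = (5 - 2)²/300 = 0.03 W
  P_R2 = (2 - 0)²/200 = 0.02 W
P_total = P_R1 + P_R2 = 0.05 W

Final answer: 0.05 W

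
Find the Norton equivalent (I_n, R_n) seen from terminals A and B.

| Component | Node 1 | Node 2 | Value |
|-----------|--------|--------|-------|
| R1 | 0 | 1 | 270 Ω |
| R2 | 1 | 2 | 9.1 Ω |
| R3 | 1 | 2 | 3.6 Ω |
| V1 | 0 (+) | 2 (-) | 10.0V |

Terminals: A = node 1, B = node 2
Find the Thévenin equivalent first; then I_n = V_th/R_th and R_n = R_th.
Step 1 — V_th is the open-circuit voltage V_A - V_B (nothing connected across the terminals).
Nodal analysis, taking node 2 as the 0 V reference.
Source V1 fixes V_0 = 10 V.
KCL at each unknown node (sum of currents leaving = 0; resistances in Ω):
  Node 1: (V_1 - 10)/270 + (V_1 - 0)/9.1 + (V_1 - 0)/3.6 = 0
Collecting terms: 0.3914 × V_1 = 0.03704  =>  V_1 = 0.09463 V
V_th = V_1 - V_2 = 0.09463 - 0 = 0.09463 V
Step 2 — R_th: zero the source — replace V1 by a short circuit (node 2 merges into node 0) — and find the resistance seen between A (node 1) and B (node 0).
Reduce the network between node 1 (A) and node 0 (B) by series/parallel combination:
  Rp1 = R1 ‖ R2 ‖ R3 (parallel, all between nodes 0 and 1) = 1/(1/270 + 1/9.1 + 1/3.6) = 2.555 Ω
R_th = 2.555 Ω
I_n = V_th/R_th = 0.09463/2.555 = 0.03704 A, and R_n = R_th = 2.555 Ω

Final answer: I_n = 0.03704 A, R_n = 2.555 Ω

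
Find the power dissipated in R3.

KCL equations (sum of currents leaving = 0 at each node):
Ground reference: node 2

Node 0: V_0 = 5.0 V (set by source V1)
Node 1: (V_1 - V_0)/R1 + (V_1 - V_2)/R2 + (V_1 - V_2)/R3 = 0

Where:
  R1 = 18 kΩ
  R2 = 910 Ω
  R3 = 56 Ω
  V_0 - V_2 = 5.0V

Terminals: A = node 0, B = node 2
Nodal analysis, taking node 2 as the 0 V reference.
Source V1 fixes V_0 = 5 V.
KCL at each unknown node (sum of currents leaving = 0; resistances in Ω):
  Node 1: (V_1 - 5)/18000 + (V_1 - 0)/910 + (V_1 - 0)/56 = 0
Collecting terms: 0.01901 × V_1 = 0.0002778  =>  V_1 = 0.01461 V
I_R3 = (V_1 - V_2)/R3 = (0.01461 - 0)/56 = 0.0002609 A
P_R3 = I_R3² × R3 = (0.0002609)² × 56 = 0.000003812 W

Final answer: 3.812e-06 W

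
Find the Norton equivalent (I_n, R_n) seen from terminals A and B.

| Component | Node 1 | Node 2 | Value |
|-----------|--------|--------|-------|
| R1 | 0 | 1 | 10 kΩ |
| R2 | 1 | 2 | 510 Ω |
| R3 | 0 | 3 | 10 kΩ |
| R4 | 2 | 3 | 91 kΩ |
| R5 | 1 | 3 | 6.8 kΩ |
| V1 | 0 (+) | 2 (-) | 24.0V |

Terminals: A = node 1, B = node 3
Find the Thévenin equivalent first; then I_n = V_th/R_th and R_n = R_th.
Step 1 — V_th is the open-circuit voltage V_A - V_B (nothing connected across the terminals).
Nodal analysis, taking node 2 as the 0 V reference.
Source V1 fixes V_0 = 24 V.
KCL at each unknown node (sum of currents leaving = 0; resistances in Ω):
  Node 1: (V_1 - 24)/10000 + (V_1 - 0)/510 + (V_1 - V_3)/6800 = 0
  Node 3: (V_3 - 24)/10000 + (V_3 - 0)/91000 + (V_3 - V_1)/6800 = 0
Collecting terms (coefficients in siemens):
  0.002208·V_1 - 0.0001471·V_3 = 0.0024
  0.000258·V_3 - 0.0001471·V_1 = 0.0024
Determinant D = (0.002208)(0.000258) - (-0.0001471)(-0.0001471) = 0.0000005481
V_1 = [(0.0024)(0.000258) - (-0.0001471)(0.0024)]/D = 1.774 V
V_3 = [(0.002208)(0.0024) - (0.0024)(-0.0001471)]/D = 10.31 V
V_th = V_1 - V_3 = 1.774 - 10.31 = -8.538 V
Step 2 — R_th: zero the source — replace V1 by a short circuit (node 2 merges into node 0) — and find the resistance seen between A (node 1) and B (node 3).
Reduce the network between node 1 (A) and node 3 (B) by series/parallel combination:
  Rp1 = R1 ‖ R2 (parallel, both between nodes 0 and 1) = 1/(1/10000 + 1/510) = 485.3 Ω
  Rp2 = R3 ‖ R4 (parallel, both between nodes 0 and 3) = 1/(1/10000 + 1/91000) = 9010 Ω
  Rs1 = Rp1 + Rp2 (series, joined only at node 0) = 485.3 + 9010 = 9495 Ω
  Rp3 = R5 ‖ Rs1 (parallel, both between nodes 1 and 3) = 1/(1/6800 + 1/9495) = 3962 Ω
R_th = 3.962 kΩ
I_n = V_th/R_th = -8.538/3962 = -0.002155 A, and R_n = R_th = 3.962 kΩ

Final answer: I_n = -0.002155 A, R_n = 3.962 kΩ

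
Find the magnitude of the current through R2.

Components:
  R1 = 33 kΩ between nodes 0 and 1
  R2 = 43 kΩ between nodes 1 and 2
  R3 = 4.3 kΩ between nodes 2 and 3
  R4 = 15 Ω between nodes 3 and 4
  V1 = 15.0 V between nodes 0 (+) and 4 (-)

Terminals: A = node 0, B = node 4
Nodal analysis, taking node 4 as the 0 V reference.
Source V1 fixes V_0 = 15 V.
KCL at each unknown node (sum of currents leaving = 0; resistances in Ω):
  Node 1: (V_1 - 15)/33000 + (V_1 - V_2)/43000 = 0
  Node 2: (V_2 - V_1)/43000 + (V_2 - V_3)/4300 = 0
  Node 3: (V_3 - V_2)/4300 + (V_3 - 0)/15 = 0
Collecting terms (coefficients in siemens):
  0.00005356·V_1 - 0.00002326·V_2 = 0.0004545
  0.0002558·V_2 - 0.00002326·V_1 - 0.0002326·V_3 = 0
  0.0669·V_3 - 0.0002326·V_2 = 0
Solving these 3 simultaneous equations (Gaussian elimination) gives:
  V_1 = 8.837 V, V_2 = 0.8059 V, V_3 = 0.002801 V
I_R2 = (V_1 - V_2)/R2 = (8.837 - 0.8059)/43000 = 0.0001868 A
|I_R2| = 0.0001868 A

Final answer: |I_R2| = 0.0001868 A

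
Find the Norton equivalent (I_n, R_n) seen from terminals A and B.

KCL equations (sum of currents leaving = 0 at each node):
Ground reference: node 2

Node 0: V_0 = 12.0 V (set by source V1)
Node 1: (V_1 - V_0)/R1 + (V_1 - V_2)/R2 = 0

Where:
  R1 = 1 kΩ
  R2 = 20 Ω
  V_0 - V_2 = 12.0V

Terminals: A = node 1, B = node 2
Find the Thévenin equivalent first; then I_n = V_th/R_th and R_n = R_th.
Step 1 — V_th is the open-circuit voltage V_A - V_B (nothing connected across the terminals).
Nodal analysis, taking node 2 as the 0 V reference.
Source V1 fixes V_0 = 12 V.
KCL at each unknown node (sum of currents leaving = 0; resistances in Ω):
  Node 1: (V_1 - 12)/1000 + (V_1 - 0)/20 = 0
Collecting terms: 0.051 × V_1 = 0.012  =>  V_1 = 0.2353 V
V_th = V_1 - V_2 = 0.2353 - 0 = 0.2353 V
Step 2 — R_th: zero the source — replace V1 by a short circuit (node 2 merges into node 0) — and find the resistance seen between A (node 1) and B (node 0).
Reduce the network between node 1 (A) and node 0 (B) by series/parallel combination:
  Rp1 = R1 ‖ R2 (parallel, both between nodes 0 and 1) = 1/(1/1000 + 1/20) = 19.61 Ω
R_th = 19.61 Ω
I_n = V_th/R_th = 0.2353/19.61 = 0.012 A, and R_n = R_th = 19.61 Ω

Final answer: I_n = 0.012 A, R_n = 19.61 Ω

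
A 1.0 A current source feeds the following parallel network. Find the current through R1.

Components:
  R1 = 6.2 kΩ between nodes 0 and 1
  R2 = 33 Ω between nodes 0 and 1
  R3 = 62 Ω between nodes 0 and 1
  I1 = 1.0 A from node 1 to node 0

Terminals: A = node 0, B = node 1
All resistors sit directly between nodes 0 and 1, so they are in parallel and share one voltage V; the full source current 1 A splits among them.
1/R_par = 1/6200 + 1/33 + 1/62 = 0.04659 S  =>  R_par = 21.46 Ω
V = I × R_par = 1 × 21.46 = 21.46 V
I_R1 = V/R1 = 21.46/6200 = 0.003462 A

Final answer: 0.003462 A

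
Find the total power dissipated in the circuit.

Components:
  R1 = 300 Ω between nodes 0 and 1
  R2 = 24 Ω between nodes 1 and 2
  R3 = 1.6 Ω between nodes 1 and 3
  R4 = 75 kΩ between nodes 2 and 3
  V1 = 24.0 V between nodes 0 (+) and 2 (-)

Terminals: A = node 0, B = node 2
Nodal analysis, taking node 2 as the 0 V reference.
Source V1 fixes V_0 = 24 V.
KCL at each unknown node (sum of currents leaving = 0; resistances in Ω):
  Node 1: (V_1 - 24)/300 + (V_1 - 0)/24 + (V_1 - V_3)/1.6 = 0
  Node 3: (V_3 - V_1)/1.6 + (V_3 - 0)/75000 = 0
Collecting terms (coefficients in siemens):
  0.67·V_1 - 0.625·V_3 = 0.08
  0.625·V_3 - 0.625·V_1 = 0
Determinant D = (0.67)(0.625) - (-0.625)(-0.625) = 0.02813
V_1 = [(0.08)(0.625) - (-0.625)(0)]/D = 1.777 V
V_3 = [(0.67)(0) - (0.08)(-0.625)]/D = 1.777 V
Power in each resistor, P = (ΔV)²/R:
  P_R1 = (24 - 1.777)²/300 = 1.646 W
  P_R2 = (1.777 - 0)²/24 = 0.1316 W
  P_R3 = (1.777 - 1.777)²/1.6 = 0.0000000008984 W
  P_R4 = (0 - 1.777)²/75000 = 0.00004211 W
P_total = P_R1 + P_R2 + P_R3 + P_R4 = 1.778 W

Final answer: 1.778 W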